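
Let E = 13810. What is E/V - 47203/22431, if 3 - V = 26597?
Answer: -782544346/298265007 ≈ -2.6237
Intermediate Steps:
V = -26594 (V = 3 - 1*26597 = 3 - 26597 = -26594)
E/V - 47203/22431 = 13810/(-26594) - 47203/22431 = 13810*(-1/26594) - 47203*1/22431 = -6905/13297 - 47203/22431 = -782544346/298265007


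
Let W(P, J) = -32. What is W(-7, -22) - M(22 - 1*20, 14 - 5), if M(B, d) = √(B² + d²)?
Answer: -32 - √85 ≈ -41.220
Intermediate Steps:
W(-7, -22) - M(22 - 1*20, 14 - 5) = -32 - √((22 - 1*20)² + (14 - 5)²) = -32 - √((22 - 20)² + 9²) = -32 - √(2² + 81) = -32 - √(4 + 81) = -32 - √85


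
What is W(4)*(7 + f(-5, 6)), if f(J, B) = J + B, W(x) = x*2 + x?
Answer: 96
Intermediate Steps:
W(x) = 3*x (W(x) = 2*x + x = 3*x)
f(J, B) = B + J
W(4)*(7 + f(-5, 6)) = (3*4)*(7 + (6 - 5)) = 12*(7 + 1) = 12*8 = 96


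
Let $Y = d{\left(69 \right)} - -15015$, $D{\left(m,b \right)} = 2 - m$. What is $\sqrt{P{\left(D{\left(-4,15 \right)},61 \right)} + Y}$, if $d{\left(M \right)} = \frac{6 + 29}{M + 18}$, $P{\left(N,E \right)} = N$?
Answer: $\frac{\sqrt{113696994}}{87} \approx 122.56$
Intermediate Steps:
$d{\left(M \right)} = \frac{35}{18 + M}$
$Y = \frac{1306340}{87}$ ($Y = \frac{35}{18 + 69} - -15015 = \frac{35}{87} + 15015 = \frac{1306340}{87} \approx 15015.0$)
$\sqrt{P{\left(D{\left(-4,15 \right)},61 \right)} + Y} = \sqrt{\left(2 - -4\right) + \frac{1306340}{87}} = \sqrt{\left(2 + 4\right) + \frac{1306340}{87}} = \sqrt{6 + \frac{1306340}{87}} = \sqrt{\frac{1306862}{87}} = \frac{\sqrt{113696994}}{87}$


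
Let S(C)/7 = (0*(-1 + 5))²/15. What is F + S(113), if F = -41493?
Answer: -41493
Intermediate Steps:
S(C) = 0 (S(C) = 7*((0*(-1 + 5))²/15) = 7*((0*4)²*(1/15)) = 7*(0²*(1/15)) = 7*(0*(1/15)) = 7*0 = 0)
F + S(113) = -41493 + 0 = -41493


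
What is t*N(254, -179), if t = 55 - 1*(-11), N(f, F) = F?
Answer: -11814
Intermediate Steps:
t = 66 (t = 55 + 11 = 66)
t*N(254, -179) = 66*(-179) = -11814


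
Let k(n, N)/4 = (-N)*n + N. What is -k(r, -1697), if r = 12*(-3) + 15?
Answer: 149336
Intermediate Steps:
r = -21 (r = -36 + 15 = -21)
k(n, N) = 4*N - 4*N*n (k(n, N) = 4*((-N)*n + N) = 4*(-N*n + N) = 4*(N - N*n) = 4*N - 4*N*n)
-k(r, -1697) = -4*(-1697)*(1 - 1*(-21)) = -4*(-1697)*(1 + 21) = -4*(-1697)*22 = -1*(-149336) = 149336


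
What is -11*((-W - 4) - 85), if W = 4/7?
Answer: 6897/7 ≈ 985.29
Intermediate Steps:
W = 4/7 (W = 4*(1/7) = 4/7 ≈ 0.57143)
-11*((-W - 4) - 85) = -11*((-1*4/7 - 4) - 85) = -11*((-4/7 - 4) - 85) = -11*(-32/7 - 85) = -11*(-627/7) = 6897/7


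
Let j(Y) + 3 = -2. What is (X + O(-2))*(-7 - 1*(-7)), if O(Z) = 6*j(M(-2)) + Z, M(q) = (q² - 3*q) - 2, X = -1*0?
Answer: 0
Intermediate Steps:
X = 0
M(q) = -2 + q² - 3*q
j(Y) = -5 (j(Y) = -3 - 2 = -5)
O(Z) = -30 + Z (O(Z) = 6*(-5) + Z = -30 + Z)
(X + O(-2))*(-7 - 1*(-7)) = (0 + (-30 - 2))*(-7 - 1*(-7)) = (0 - 32)*(-7 + 7) = -32*0 = 0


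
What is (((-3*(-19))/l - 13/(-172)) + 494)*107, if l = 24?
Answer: 18273353/344 ≈ 53120.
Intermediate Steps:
(((-3*(-19))/l - 13/(-172)) + 494)*107 = ((-3*(-19)/24 - 13/(-172)) + 494)*107 = ((57*(1/24) - 13*(-1/172)) + 494)*107 = ((19/8 + 13/172) + 494)*107 = (843/344 + 494)*107 = (170779/344)*107 = 18273353/344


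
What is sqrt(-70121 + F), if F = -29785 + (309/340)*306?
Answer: I*sqrt(9962790)/10 ≈ 315.64*I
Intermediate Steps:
F = -295069/10 (F = -29785 + (309*(1/340))*306 = -29785 + (309/340)*306 = -29785 + 2781/10 = -295069/10 ≈ -29507.)
sqrt(-70121 + F) = sqrt(-70121 - 295069/10) = sqrt(-996279/10) = I*sqrt(9962790)/10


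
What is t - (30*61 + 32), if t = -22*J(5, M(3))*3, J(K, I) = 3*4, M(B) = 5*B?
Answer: -2654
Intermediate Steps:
J(K, I) = 12
t = -792 (t = -22*12*3 = -264*3 = -792)
t - (30*61 + 32) = -792 - (30*61 + 32) = -792 - (1830 + 32) = -792 - 1*1862 = -792 - 1862 = -2654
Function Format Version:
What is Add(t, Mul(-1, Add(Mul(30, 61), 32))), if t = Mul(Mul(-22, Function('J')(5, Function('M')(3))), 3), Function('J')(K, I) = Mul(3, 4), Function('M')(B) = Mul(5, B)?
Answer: -2654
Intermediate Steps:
Function('J')(K, I) = 12
t = -792 (t = Mul(Mul(-22, 12), 3) = Mul(-264, 3) = -792)
Add(t, Mul(-1, Add(Mul(30, 61), 32))) = Add(-792, Mul(-1, Add(Mul(30, 61), 32))) = Add(-792, Mul(-1, Add(1830, 32))) = Add(-792, Mul(-1, 1862)) = Add(-792, -1862) = -2654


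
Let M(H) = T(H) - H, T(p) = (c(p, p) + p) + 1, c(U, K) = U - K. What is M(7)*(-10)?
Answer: -10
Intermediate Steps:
T(p) = 1 + p (T(p) = ((p - p) + p) + 1 = (0 + p) + 1 = p + 1 = 1 + p)
M(H) = 1 (M(H) = (1 + H) - H = 1)
M(7)*(-10) = 1*(-10) = -10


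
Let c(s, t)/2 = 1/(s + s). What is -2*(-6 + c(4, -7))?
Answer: 23/2 ≈ 11.500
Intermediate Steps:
c(s, t) = 1/s (c(s, t) = 2/(s + s) = 2/((2*s)) = 2*(1/(2*s)) = 1/s)
-2*(-6 + c(4, -7)) = -2*(-6 + 1/4) = -2*(-6 + ¼) = -2*(-23/4) = 23/2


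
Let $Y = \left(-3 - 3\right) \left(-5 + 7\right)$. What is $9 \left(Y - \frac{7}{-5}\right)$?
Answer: $- \frac{477}{5} \approx -95.4$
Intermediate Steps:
$Y = -12$ ($Y = \left(-6\right) 2 = -12$)
$9 \left(Y - \frac{7}{-5}\right) = 9 \left(-12 - \frac{7}{-5}\right) = 9 \left(-12 - - \frac{7}{5}\right) = 9 \left(-12 + \frac{7}{5}\right) = 9 \left(- \frac{53}{5}\right) = - \frac{477}{5}$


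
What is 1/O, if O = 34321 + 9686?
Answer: 1/44007 ≈ 2.2724e-5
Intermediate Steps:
O = 44007
1/O = 1/44007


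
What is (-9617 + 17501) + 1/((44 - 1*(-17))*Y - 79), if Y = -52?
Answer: 25630883/3251 ≈ 7884.0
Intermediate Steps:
(-9617 + 17501) + 1/((44 - 1*(-17))*Y - 79) = (-9617 + 17501) + 1/((44 - 1*(-17))*(-52) - 79) = 7884 + 1/((44 + 17)*(-52) - 79) = 7884 + 1/(61*(-52) - 79) = 7884 + 1/(-3172 - 79) = 7884 + 1/(-3251) = 7884 - 1/3251 = 25630883/3251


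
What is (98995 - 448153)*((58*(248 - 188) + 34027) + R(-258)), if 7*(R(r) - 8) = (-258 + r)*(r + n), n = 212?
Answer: -99978250878/7 ≈ -1.4283e+10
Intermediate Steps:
R(r) = 8 + (-258 + r)*(212 + r)/7 (R(r) = 8 + ((-258 + r)*(r + 212))/7 = 8 + ((-258 + r)*(212 + r))/7 = 8 + (-258 + r)*(212 + r)/7)
(98995 - 448153)*((58*(248 - 188) + 34027) + R(-258)) = (98995 - 448153)*((58*(248 - 188) + 34027) + (-54640/7 - 46/7*(-258) + (1/7)*(-258)**2)) = -349158*((58*60 + 34027) + (-54640/7 + 11868/7 + (1/7)*66564)) = -349158*((3480 + 34027) + (-54640/7 + 11868/7 + 66564/7)) = -349158*(37507 + 23792/7) = -349158*286341/7 = -99978250878/7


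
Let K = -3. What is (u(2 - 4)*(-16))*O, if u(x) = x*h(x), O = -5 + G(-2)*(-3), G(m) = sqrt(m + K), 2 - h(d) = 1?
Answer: -160 - 96*I*sqrt(5) ≈ -160.0 - 214.66*I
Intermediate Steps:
h(d) = 1 (h(d) = 2 - 1*1 = 2 - 1 = 1)
G(m) = sqrt(-3 + m) (G(m) = sqrt(m - 3) = sqrt(-3 + m))
O = -5 - 3*I*sqrt(5) (O = -5 + sqrt(-3 - 2)*(-3) = -5 + sqrt(-5)*(-3) = -5 + (I*sqrt(5))*(-3) = -5 - 3*I*sqrt(5) ≈ -5.0 - 6.7082*I)
u(x) = x (u(x) = x*1 = x)
(u(2 - 4)*(-16))*O = ((2 - 4)*(-16))*(-5 - 3*I*sqrt(5)) = (-2*(-16))*(-5 - 3*I*sqrt(5)) = 32*(-5 - 3*I*sqrt(5)) = -160 - 96*I*sqrt(5)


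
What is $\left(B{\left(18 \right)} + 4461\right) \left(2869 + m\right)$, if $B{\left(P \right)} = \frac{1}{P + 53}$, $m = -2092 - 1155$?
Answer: $- \frac{119724696}{71} \approx -1.6863 \cdot 10^{6}$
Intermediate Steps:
$m = -3247$ ($m = -2092 - 1155 = -3247$)
$B{\left(P \right)} = \frac{1}{53 + P}$
$\left(B{\left(18 \right)} + 4461\right) \left(2869 + m\right) = \left(\frac{1}{53 + 18} + 4461\right) \left(2869 - 3247\right) = \left(\frac{1}{71} + 4461\right) \left(-378\right) = \frac{316732}{71} \left(-378\right) = - \frac{119724696}{71}$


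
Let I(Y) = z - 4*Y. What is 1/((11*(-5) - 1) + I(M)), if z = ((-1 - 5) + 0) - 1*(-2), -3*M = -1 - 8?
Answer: -1/72 ≈ -0.013889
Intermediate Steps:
M = 3 (M = -(-1 - 8)/3 = -⅓*(-9) = 3)
z = -4 (z = (-6 + 0) + 2 = -6 + 2 = -4)
I(Y) = -4 - 4*Y
1/((11*(-5) - 1) + I(M)) = 1/((11*(-5) - 1) + (-4 - 4*3)) = 1/((-55 - 1) + (-4 - 12)) = 1/(-56 - 16) = 1/(-72) = -1/72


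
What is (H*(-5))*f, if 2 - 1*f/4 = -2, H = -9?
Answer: 720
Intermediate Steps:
f = 16 (f = 8 - 4*(-2) = 8 + 8 = 16)
(H*(-5))*f = -9*(-5)*16 = 45*16 = 720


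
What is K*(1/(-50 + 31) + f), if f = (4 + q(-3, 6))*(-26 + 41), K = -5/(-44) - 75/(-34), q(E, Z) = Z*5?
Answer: 16810415/14212 ≈ 1182.8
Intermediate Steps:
q(E, Z) = 5*Z
K = 1735/748 (K = -5*(-1/44) - 75*(-1/34) = 5/44 + 75/34 = 1735/748 ≈ 2.3195)
f = 510 (f = (4 + 5*6)*(-26 + 41) = (4 + 30)*15 = 34*15 = 510)
K*(1/(-50 + 31) + f) = 1735*(1/(-50 + 31) + 510)/748 = 1735*(1/(-19) + 510)/748 = 1735*(-1/19 + 510)/748 = (1735/748)*(9689/19) = 16810415/14212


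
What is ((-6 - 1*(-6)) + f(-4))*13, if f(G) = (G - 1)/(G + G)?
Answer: 65/8 ≈ 8.1250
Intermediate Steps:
f(G) = (-1 + G)/(2*G) (f(G) = (-1 + G)/((2*G)) = (-1 + G)*(1/(2*G)) = (-1 + G)/(2*G))
((-6 - 1*(-6)) + f(-4))*13 = ((-6 - 1*(-6)) + (1/2)*(-1 - 4)/(-4))*13 = ((-6 + 6) + (1/2)*(-1/4)*(-5))*13 = (0 + 5/8)*13 = (5/8)*13 = 65/8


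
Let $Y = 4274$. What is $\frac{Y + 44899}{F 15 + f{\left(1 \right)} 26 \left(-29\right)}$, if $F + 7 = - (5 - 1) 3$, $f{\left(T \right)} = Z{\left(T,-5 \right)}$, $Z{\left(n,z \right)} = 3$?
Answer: $- \frac{16391}{849} \approx -19.306$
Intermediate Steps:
$f{\left(T \right)} = 3$
$F = -19$ ($F = -7 + - (5 - 1) 3 = -7 + \left(-1\right) 4 \cdot 3 = -7 - 12 = -19$)
$\frac{Y + 44899}{F 15 + f{\left(1 \right)} 26 \left(-29\right)} = \frac{4274 + 44899}{\left(-19\right) 15 + 3 \cdot 26 \left(-29\right)} = \frac{49173}{-285 + 78 \left(-29\right)} = \frac{49173}{-285 - 2262} = \frac{49173}{-2547} = 49173 \left(- \frac{1}{2547}\right) = - \frac{16391}{849}$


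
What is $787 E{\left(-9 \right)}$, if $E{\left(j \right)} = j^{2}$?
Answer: $63747$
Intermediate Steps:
$787 E{\left(-9 \right)} = 787 \left(-9\right)^{2} = 787 \cdot 81 = 63747$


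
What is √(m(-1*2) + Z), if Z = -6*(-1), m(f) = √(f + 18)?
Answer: √10 ≈ 3.1623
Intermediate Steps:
m(f) = √(18 + f)
Z = 6
√(m(-1*2) + Z) = √(√(18 - 1*2) + 6) = √(√(18 - 2) + 6) = √(√16 + 6) = √(4 + 6) = √10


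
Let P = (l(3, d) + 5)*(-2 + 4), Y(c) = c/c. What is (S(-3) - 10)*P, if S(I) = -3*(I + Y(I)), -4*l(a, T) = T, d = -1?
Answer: -42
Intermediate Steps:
Y(c) = 1
l(a, T) = -T/4
S(I) = -3 - 3*I (S(I) = -3*(I + 1) = -3*(1 + I) = -3 - 3*I)
P = 21/2 (P = (-¼*(-1) + 5)*(-2 + 4) = (¼ + 5)*2 = (21/4)*2 = 21/2 ≈ 10.500)
(S(-3) - 10)*P = ((-3 - 3*(-3)) - 10)*(21/2) = ((-3 + 9) - 10)*(21/2) = (6 - 10)*(21/2) = -4*21/2 = -42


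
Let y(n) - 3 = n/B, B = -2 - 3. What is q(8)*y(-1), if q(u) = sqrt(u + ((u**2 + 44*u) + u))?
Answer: 192*sqrt(3)/5 ≈ 66.511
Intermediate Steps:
B = -5
q(u) = sqrt(u**2 + 46*u) (q(u) = sqrt(u + (u**2 + 45*u)) = sqrt(u**2 + 46*u))
y(n) = 3 - n/5 (y(n) = 3 + n/(-5) = 3 + n*(-1/5) = 3 - n/5)
q(8)*y(-1) = sqrt(8*(46 + 8))*(3 - 1/5*(-1)) = sqrt(8*54)*(3 + 1/5) = sqrt(432)*(16/5) = (12*sqrt(3))*(16/5) = 192*sqrt(3)/5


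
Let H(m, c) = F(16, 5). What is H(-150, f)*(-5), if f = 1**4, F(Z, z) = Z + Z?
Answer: -160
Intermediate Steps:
F(Z, z) = 2*Z
f = 1
H(m, c) = 32 (H(m, c) = 2*16 = 32)
H(-150, f)*(-5) = 32*(-5) = -160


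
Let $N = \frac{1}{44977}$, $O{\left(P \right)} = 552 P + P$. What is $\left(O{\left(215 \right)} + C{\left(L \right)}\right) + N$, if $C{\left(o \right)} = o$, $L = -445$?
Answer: $\frac{5327525651}{44977} \approx 1.1845 \cdot 10^{5}$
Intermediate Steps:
$O{\left(P \right)} = 553 P$
$N = \frac{1}{44977} \approx 2.2234 \cdot 10^{-5}$
$\left(O{\left(215 \right)} + C{\left(L \right)}\right) + N = \left(553 \cdot 215 - 445\right) + \frac{1}{44977} = \left(118895 - 445\right) + \frac{1}{44977} = 118450 + \frac{1}{44977} = \frac{5327525651}{44977}$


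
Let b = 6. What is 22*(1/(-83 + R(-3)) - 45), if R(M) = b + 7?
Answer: -34661/35 ≈ -990.31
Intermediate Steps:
R(M) = 13 (R(M) = 6 + 7 = 13)
22*(1/(-83 + R(-3)) - 45) = 22*(1/(-83 + 13) - 45) = 22*(1/(-70) - 45) = 22*(-1/70 - 45) = 22*(-3151/70) = -34661/35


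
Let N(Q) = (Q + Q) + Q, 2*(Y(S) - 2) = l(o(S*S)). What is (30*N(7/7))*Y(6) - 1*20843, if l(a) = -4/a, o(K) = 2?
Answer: -20753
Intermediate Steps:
Y(S) = 1 (Y(S) = 2 + (-4/2)/2 = 2 + (-4*½)/2 = 2 + (½)*(-2) = 2 - 1 = 1)
N(Q) = 3*Q (N(Q) = 2*Q + Q = 3*Q)
(30*N(7/7))*Y(6) - 1*20843 = (30*(3*(7/7)))*1 - 1*20843 = (30*(3*(7*(⅐))))*1 - 20843 = (30*(3*1))*1 - 20843 = (30*3)*1 - 20843 = 90*1 - 20843 = 90 - 20843 = -20753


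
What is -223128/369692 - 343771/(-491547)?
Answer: 4352872379/45430248381 ≈ 0.095814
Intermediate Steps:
-223128/369692 - 343771/(-491547) = -223128*1/369692 - 343771*(-1/491547) = -55782/92423 + 343771/491547 = 4352872379/45430248381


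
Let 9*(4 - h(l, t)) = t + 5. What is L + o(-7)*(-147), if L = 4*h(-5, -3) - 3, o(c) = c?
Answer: 9370/9 ≈ 1041.1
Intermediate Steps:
h(l, t) = 31/9 - t/9 (h(l, t) = 4 - (t + 5)/9 = 4 - (5 + t)/9 = 4 + (-5/9 - t/9) = 31/9 - t/9)
L = 109/9 (L = 4*(31/9 - ⅑*(-3)) - 3 = 4*(31/9 + ⅓) - 3 = 4*(34/9) - 3 = 136/9 - 3 = 109/9 ≈ 12.111)
L + o(-7)*(-147) = 109/9 - 7*(-147) = 109/9 + 1029 = 9370/9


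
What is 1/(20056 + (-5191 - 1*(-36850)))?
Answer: 1/51715 ≈ 1.9337e-5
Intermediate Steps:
1/(20056 + (-5191 - 1*(-36850))) = 1/(20056 + (-5191 + 36850)) = 1/(20056 + 31659) = 1/51715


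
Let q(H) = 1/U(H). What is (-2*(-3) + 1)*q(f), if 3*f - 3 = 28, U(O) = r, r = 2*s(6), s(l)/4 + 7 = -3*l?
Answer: -7/200 ≈ -0.035000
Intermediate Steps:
s(l) = -28 - 12*l (s(l) = -28 + 4*(-3*l) = -28 - 12*l)
r = -200 (r = 2*(-28 - 12*6) = 2*(-28 - 72) = 2*(-100) = -200)
U(O) = -200
f = 31/3 (f = 1 + (⅓)*28 = 1 + 28/3 = 31/3 ≈ 10.333)
q(H) = -1/200 (q(H) = 1/(-200) = -1/200)
(-2*(-3) + 1)*q(f) = (-2*(-3) + 1)*(-1/200) = (6 + 1)*(-1/200) = 7*(-1/200) = -7/200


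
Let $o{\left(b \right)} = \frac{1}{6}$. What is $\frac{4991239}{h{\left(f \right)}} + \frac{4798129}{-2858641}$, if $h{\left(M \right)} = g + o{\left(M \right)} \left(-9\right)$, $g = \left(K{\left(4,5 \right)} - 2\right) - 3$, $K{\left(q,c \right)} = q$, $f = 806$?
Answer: $- \frac{28536344883043}{14293205} \approx -1.9965 \cdot 10^{6}$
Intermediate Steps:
$o{\left(b \right)} = \frac{1}{6}$
$g = -1$ ($g = \left(4 - 2\right) - 3 = 2 - 3 = -1$)
$h{\left(M \right)} = - \frac{5}{2}$ ($h{\left(M \right)} = -1 + \frac{1}{6} \left(-9\right) = -1 - \frac{3}{2} = - \frac{5}{2}$)
$\frac{4991239}{h{\left(f \right)}} + \frac{4798129}{-2858641} = \frac{4991239}{- \frac{5}{2}} + \frac{4798129}{-2858641} = 4991239 \left(- \frac{2}{5}\right) + 4798129 \left(- \frac{1}{2858641}\right) = - \frac{9982478}{5} - \frac{4798129}{2858641} = - \frac{28536344883043}{14293205}$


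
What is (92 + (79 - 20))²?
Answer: 22801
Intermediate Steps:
(92 + (79 - 20))² = (92 + 59)² = 151² = 22801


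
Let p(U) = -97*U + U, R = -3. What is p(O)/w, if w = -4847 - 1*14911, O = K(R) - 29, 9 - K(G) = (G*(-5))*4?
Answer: -1280/3293 ≈ -0.38870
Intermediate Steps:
K(G) = 9 + 20*G (K(G) = 9 - G*(-5)*4 = 9 - (-5*G)*4 = 9 - (-20)*G = 9 + 20*G)
O = -80 (O = (9 + 20*(-3)) - 29 = (9 - 60) - 29 = -51 - 29 = -80)
p(U) = -96*U
w = -19758 (w = -4847 - 14911 = -19758)
p(O)/w = -96*(-80)/(-19758) = 7680*(-1/19758) = -1280/3293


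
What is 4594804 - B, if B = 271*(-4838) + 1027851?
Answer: 4878051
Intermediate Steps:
B = -283247 (B = -1311098 + 1027851 = -283247)
4594804 - B = 4594804 - 1*(-283247) = 4594804 + 283247 = 4878051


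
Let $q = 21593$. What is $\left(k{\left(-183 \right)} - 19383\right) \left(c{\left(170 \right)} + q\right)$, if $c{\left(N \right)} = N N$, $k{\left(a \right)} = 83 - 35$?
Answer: $-976282155$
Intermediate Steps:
$k{\left(a \right)} = 48$ ($k{\left(a \right)} = 83 - 35 = 48$)
$c{\left(N \right)} = N^{2}$
$\left(k{\left(-183 \right)} - 19383\right) \left(c{\left(170 \right)} + q\right) = \left(48 - 19383\right) \left(170^{2} + 21593\right) = - 19335 \left(28900 + 21593\right) = \left(-19335\right) 50493 = -976282155$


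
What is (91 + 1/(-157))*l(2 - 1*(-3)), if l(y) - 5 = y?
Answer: 142860/157 ≈ 909.94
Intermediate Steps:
l(y) = 5 + y
(91 + 1/(-157))*l(2 - 1*(-3)) = (91 + 1/(-157))*(5 + (2 - 1*(-3))) = (91 - 1/157)*(5 + (2 + 3)) = 14286*(5 + 5)/157 = (14286/157)*10 = 142860/157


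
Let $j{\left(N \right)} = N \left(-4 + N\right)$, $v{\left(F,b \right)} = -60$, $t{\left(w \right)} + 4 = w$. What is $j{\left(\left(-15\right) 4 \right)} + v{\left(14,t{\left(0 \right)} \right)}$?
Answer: $3780$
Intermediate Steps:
$t{\left(w \right)} = -4 + w$
$j{\left(\left(-15\right) 4 \right)} + v{\left(14,t{\left(0 \right)} \right)} = \left(-15\right) 4 \left(-4 - 60\right) - 60 = - 60 \left(-4 - 60\right) - 60 = \left(-60\right) \left(-64\right) - 60 = 3840 - 60 = 3780$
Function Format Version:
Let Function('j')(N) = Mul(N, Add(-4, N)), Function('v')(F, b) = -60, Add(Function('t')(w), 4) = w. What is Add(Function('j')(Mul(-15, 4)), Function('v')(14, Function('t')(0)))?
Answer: 3780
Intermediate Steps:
Function('t')(w) = Add(-4, w)
Add(Function('j')(Mul(-15, 4)), Function('v')(14, Function('t')(0))) = Add(Mul(Mul(-15, 4), Add(-4, Mul(-15, 4))), -60) = Add(Mul(-60, Add(-4, -60)), -60) = Add(Mul(-60, -64), -60) = Add(3840, -60) = 3780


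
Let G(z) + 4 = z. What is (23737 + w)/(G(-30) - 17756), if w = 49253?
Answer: -2433/593 ≈ -4.1029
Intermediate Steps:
G(z) = -4 + z
(23737 + w)/(G(-30) - 17756) = (23737 + 49253)/((-4 - 30) - 17756) = 72990/(-34 - 17756) = 72990/(-17790) = 72990*(-1/17790) = -2433/593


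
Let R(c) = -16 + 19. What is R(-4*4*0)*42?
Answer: 126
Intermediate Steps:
R(c) = 3
R(-4*4*0)*42 = 3*42 = 126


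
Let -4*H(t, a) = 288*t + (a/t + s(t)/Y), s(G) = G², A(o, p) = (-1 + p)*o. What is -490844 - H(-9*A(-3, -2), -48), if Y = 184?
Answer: -9869765381/19872 ≈ -4.9667e+5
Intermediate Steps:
A(o, p) = o*(-1 + p)
H(t, a) = -72*t - t²/736 - a/(4*t) (H(t, a) = -(288*t + (a/t + t²/184))/4 = -(288*t + (t²/184 + a/t))/4 = -(288*t + t²/184 + a/t)/4 = -72*t - t²/736 - a/(4*t))
-490844 - H(-9*A(-3, -2), -48) = -490844 - (-184*(-48) + (-(-27)*(-1 - 2))²*(-52992 - (-9)*(-3*(-1 - 2))))/(736*((-(-27)*(-1 - 2)))) = -490844 - (8832 + (-(-27)*(-3))²*(-52992 - (-9)*(-3*(-3))))/(736*((-(-27)*(-3)))) = -490844 - (8832 + (-9*9)²*(-52992 - (-9)*9))/(736*((-9*9))) = -490844 - (8832 + (-81)²*(-52992 - 1*(-81)))/(736*(-81)) = -490844 - (-1)*(8832 + 6561*(-52992 + 81))/(736*81) = -490844 - (-1)*(8832 + 6561*(-52911))/(736*81) = -490844 - (-1)*(8832 - 347149071)/(736*81) = -490844 - (-1)*(-347140239)/(736*81) = -490844 - 1*115713413/19872 = -490844 - 115713413/19872 = -9869765381/19872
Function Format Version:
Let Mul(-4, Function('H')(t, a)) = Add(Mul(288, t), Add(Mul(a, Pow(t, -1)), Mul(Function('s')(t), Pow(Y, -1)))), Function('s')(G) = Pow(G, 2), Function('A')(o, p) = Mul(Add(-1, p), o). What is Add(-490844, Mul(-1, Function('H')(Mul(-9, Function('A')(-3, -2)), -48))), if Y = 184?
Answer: Rational(-9869765381, 19872) ≈ -4.9667e+5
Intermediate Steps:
Function('A')(o, p) = Mul(o, Add(-1, p))
Function('H')(t, a) = Add(Mul(-72, t), Mul(Rational(-1, 736), Pow(t, 2)), Mul(Rational(-1, 4), a, Pow(t, -1))) (Function('H')(t, a) = Mul(Rational(-1, 4), Add(Mul(288, t), Add(Mul(a, Pow(t, -1)), Mul(Pow(t, 2), Pow(184, -1))))) = Mul(Rational(-1, 4), Add(Mul(288, t), Add(Mul(a, Pow(t, -1)), Mul(Pow(t, 2), Rational(1, 184))))) = Mul(Rational(-1, 4), Add(Mul(288, t), Add(Mul(a, Pow(t, -1)), Mul(Rational(1, 184), Pow(t, 2))))) = Mul(Rational(-1, 4), Add(Mul(288, t), Add(Mul(Rational(1, 184), Pow(t, 2)), Mul(a, Pow(t, -1))))) = Mul(Rational(-1, 4), Add(Mul(288, t), Mul(Rational(1, 184), Pow(t, 2)), Mul(a, Pow(t, -1)))) = Add(Mul(-72, t), Mul(Rational(-1, 736), Pow(t, 2)), Mul(Rational(-1, 4), a, Pow(t, -1))))
Add(-490844, Mul(-1, Function('H')(Mul(-9, Function('A')(-3, -2)), -48))) = Add(-490844, Mul(-1, Mul(Rational(1, 736), Pow(Mul(-9, Mul(-3, Add(-1, -2))), -1), Add(Mul(-184, -48), Mul(Pow(Mul(-9, Mul(-3, Add(-1, -2))), 2), Add(-52992, Mul(-1, Mul(-9, Mul(-3, Add(-1, -2)))))))))) = Add(-490844, Mul(-1, Mul(Rational(1, 736), Pow(Mul(-9, Mul(-3, -3)), -1), Add(8832, Mul(Pow(Mul(-9, Mul(-3, -3)), 2), Add(-52992, Mul(-1, Mul(-9, Mul(-3, -3))))))))) = Add(-490844, Mul(-1, Mul(Rational(1, 736), Pow(Mul(-9, 9), -1), Add(8832, Mul(Pow(Mul(-9, 9), 2), Add(-52992, Mul(-1, Mul(-9, 9)))))))) = Add(-490844, Mul(-1, Mul(Rational(1, 736), Pow(-81, -1), Add(8832, Mul(Pow(-81, 2), Add(-52992, Mul(-1, -81))))))) = Add(-490844, Mul(-1, Mul(Rational(1, 736), Rational(-1, 81), Add(8832, Mul(6561, Add(-52992, 81)))))) = Add(-490844, Mul(-1, Mul(Rational(1, 736), Rational(-1, 81), Add(8832, Mul(6561, -52911))))) = Add(-490844, Mul(-1, Mul(Rational(1, 736), Rational(-1, 81), Add(8832, -347149071)))) = Add(-490844, Mul(-1, Mul(Rational(1, 736), Rational(-1, 81), -347140239))) = Add(-490844, Mul(-1, Rational(115713413, 19872))) = Add(-490844, Rational(-115713413, 19872)) = Rational(-9869765381, 19872)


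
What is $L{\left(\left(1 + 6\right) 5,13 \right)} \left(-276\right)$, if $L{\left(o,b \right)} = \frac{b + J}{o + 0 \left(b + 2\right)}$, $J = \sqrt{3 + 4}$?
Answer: $- \frac{3588}{35} - \frac{276 \sqrt{7}}{35} \approx -123.38$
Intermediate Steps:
$J = \sqrt{7} \approx 2.6458$
$L{\left(o,b \right)} = \frac{b + \sqrt{7}}{o}$ ($L{\left(o,b \right)} = \frac{b + \sqrt{7}}{o + 0 \left(b + 2\right)} = \frac{b + \sqrt{7}}{o + 0 \left(2 + b\right)} = \frac{b + \sqrt{7}}{o + 0} = \frac{b + \sqrt{7}}{o}$)
$L{\left(\left(1 + 6\right) 5,13 \right)} \left(-276\right) = \frac{13 + \sqrt{7}}{\left(1 + 6\right) 5} \left(-276\right) = \frac{13 + \sqrt{7}}{7 \cdot 5} \left(-276\right) = \frac{13 + \sqrt{7}}{35} \left(-276\right) = \left(\frac{13}{35} + \frac{\sqrt{7}}{35}\right) \left(-276\right) = - \frac{3588}{35} - \frac{276 \sqrt{7}}{35}$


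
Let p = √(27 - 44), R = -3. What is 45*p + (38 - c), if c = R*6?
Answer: 56 + 45*I*√17 ≈ 56.0 + 185.54*I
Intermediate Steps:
c = -18 (c = -3*6 = -18)
p = I*√17 (p = √(-17) = I*√17 ≈ 4.1231*I)
45*p + (38 - c) = 45*(I*√17) + (38 - 1*(-18)) = 45*I*√17 + (38 + 18) = 45*I*√17 + 56 = 56 + 45*I*√17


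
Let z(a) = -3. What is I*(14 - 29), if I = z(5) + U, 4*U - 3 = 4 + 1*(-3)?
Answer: 30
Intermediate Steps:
U = 1 (U = 3/4 + (4 + 1*(-3))/4 = 3/4 + (4 - 3)/4 = 3/4 + (1/4)*1 = 3/4 + 1/4 = 1)
I = -2 (I = -3 + 1 = -2)
I*(14 - 29) = -2*(14 - 29) = -2*(-15) = 30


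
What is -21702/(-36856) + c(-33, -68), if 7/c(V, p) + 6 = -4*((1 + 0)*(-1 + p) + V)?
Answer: 2245549/3704028 ≈ 0.60625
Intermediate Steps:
c(V, p) = 7/(-2 - 4*V - 4*p) (c(V, p) = 7/(-6 - 4*((1 + 0)*(-1 + p) + V)) = 7/(-6 - 4*(1*(-1 + p) + V)) = 7/(-6 - 4*((-1 + p) + V)) = 7/(-6 - 4*(-1 + V + p)) = 7/(-6 + (4 - 4*V - 4*p)) = 7/(-2 - 4*V - 4*p))
-21702/(-36856) + c(-33, -68) = -21702/(-36856) - 7/(2 + 4*(-33) + 4*(-68)) = -21702*(-1/36856) - 7/(2 - 132 - 272) = 10851/18428 - 7/(-402) = 10851/18428 - 7*(-1/402) = 10851/18428 + 7/402 = 2245549/3704028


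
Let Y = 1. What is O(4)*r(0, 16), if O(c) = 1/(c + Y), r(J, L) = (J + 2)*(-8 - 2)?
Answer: -4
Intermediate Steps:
r(J, L) = -20 - 10*J (r(J, L) = (2 + J)*(-10) = -20 - 10*J)
O(c) = 1/(1 + c) (O(c) = 1/(c + 1) = 1/(1 + c))
O(4)*r(0, 16) = (-20 - 10*0)/(1 + 4) = (-20 + 0)/5 = (⅕)*(-20) = -4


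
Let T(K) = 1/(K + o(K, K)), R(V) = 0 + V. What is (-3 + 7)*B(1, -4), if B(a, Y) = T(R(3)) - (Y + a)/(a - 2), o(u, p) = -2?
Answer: -8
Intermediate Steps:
R(V) = V
T(K) = 1/(-2 + K) (T(K) = 1/(K - 2) = 1/(-2 + K))
B(a, Y) = 1 - (Y + a)/(-2 + a) (B(a, Y) = 1/(-2 + 3) - (Y + a)/(a - 2) = 1/1 - (Y + a)/(-2 + a) = 1 - (Y + a)/(-2 + a))
(-3 + 7)*B(1, -4) = (-3 + 7)*((-2 - 1*(-4))/(-2 + 1)) = 4*((-2 + 4)/(-1)) = 4*(-1*2) = 4*(-2) = -8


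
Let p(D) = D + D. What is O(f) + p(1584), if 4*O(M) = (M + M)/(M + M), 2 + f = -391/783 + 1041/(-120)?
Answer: 12673/4 ≈ 3168.3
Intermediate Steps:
p(D) = 2*D
f = -349981/31320 (f = -2 + (-391/783 + 1041/(-120)) = -2 + (-391*1/783 + 1041*(-1/120)) = -2 + (-391/783 - 347/40) = -2 - 287341/31320 = -349981/31320 ≈ -11.174)
O(M) = ¼ (O(M) = ((M + M)/(M + M))/4 = ((2*M)/((2*M)))/4 = ((2*M)*(1/(2*M)))/4 = (¼)*1 = ¼)
O(f) + p(1584) = ¼ + 2*1584 = ¼ + 3168 = 12673/4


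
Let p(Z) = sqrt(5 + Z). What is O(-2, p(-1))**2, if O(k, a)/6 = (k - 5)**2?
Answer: 86436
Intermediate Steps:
O(k, a) = 6*(-5 + k)**2 (O(k, a) = 6*(k - 5)**2 = 6*(-5 + k)**2)
O(-2, p(-1))**2 = (6*(-5 - 2)**2)**2 = (6*(-7)**2)**2 = (6*49)**2 = 294**2 = 86436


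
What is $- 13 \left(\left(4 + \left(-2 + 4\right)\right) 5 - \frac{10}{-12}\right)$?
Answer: $- \frac{2405}{6} \approx -400.83$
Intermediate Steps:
$- 13 \left(\left(4 + \left(-2 + 4\right)\right) 5 - \frac{10}{-12}\right) = - 13 \left(\left(4 + 2\right) 5 - - \frac{5}{6}\right) = - 13 \left(6 \cdot 5 + \frac{5}{6}\right) = - 13 \left(30 + \frac{5}{6}\right) = \left(-13\right) \frac{185}{6} = - \frac{2405}{6}$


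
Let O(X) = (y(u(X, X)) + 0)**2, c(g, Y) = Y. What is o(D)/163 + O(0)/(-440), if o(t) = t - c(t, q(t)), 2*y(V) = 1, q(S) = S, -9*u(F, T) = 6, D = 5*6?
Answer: -1/1760 ≈ -0.00056818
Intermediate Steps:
D = 30
u(F, T) = -2/3 (u(F, T) = -1/9*6 = -2/3)
y(V) = 1/2 (y(V) = (1/2)*1 = 1/2)
o(t) = 0 (o(t) = t - t = 0)
O(X) = 1/4 (O(X) = (1/2 + 0)**2 = (1/2)**2 = 1/4)
o(D)/163 + O(0)/(-440) = 0/163 + (1/4)/(-440) = 0*(1/163) + (1/4)*(-1/440) = 0 - 1/1760 = -1/1760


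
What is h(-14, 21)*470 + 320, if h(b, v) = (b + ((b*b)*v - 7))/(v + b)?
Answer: 275270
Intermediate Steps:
h(b, v) = (-7 + b + v*b²)/(b + v) (h(b, v) = (b + (b²*v - 7))/(b + v) = (b + (v*b² - 7))/(b + v) = (b + (-7 + v*b²))/(b + v) = (-7 + b + v*b²)/(b + v))
h(-14, 21)*470 + 320 = ((-7 - 14 + 21*(-14)²)/(-14 + 21))*470 + 320 = ((-7 - 14 + 21*196)/7)*470 + 320 = ((-7 - 14 + 4116)/7)*470 + 320 = ((⅐)*4095)*470 + 320 = 585*470 + 320 = 274950 + 320 = 275270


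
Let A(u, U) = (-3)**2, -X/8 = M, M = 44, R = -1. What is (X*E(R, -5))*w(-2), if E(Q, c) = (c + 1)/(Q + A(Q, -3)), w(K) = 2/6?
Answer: 176/3 ≈ 58.667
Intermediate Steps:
X = -352 (X = -8*44 = -352)
A(u, U) = 9
w(K) = 1/3 (w(K) = 2*(1/6) = 1/3)
E(Q, c) = (1 + c)/(9 + Q) (E(Q, c) = (c + 1)/(Q + 9) = (1 + c)/(9 + Q))
(X*E(R, -5))*w(-2) = -352*(1 - 5)/(9 - 1)*(1/3) = -352*(-4)/8*(1/3) = -44*(-4)*(1/3) = -352*(-1/2)*(1/3) = 176*(1/3) = 176/3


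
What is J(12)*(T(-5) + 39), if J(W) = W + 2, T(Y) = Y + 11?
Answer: 630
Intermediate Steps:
T(Y) = 11 + Y
J(W) = 2 + W
J(12)*(T(-5) + 39) = (2 + 12)*((11 - 5) + 39) = 14*(6 + 39) = 14*45 = 630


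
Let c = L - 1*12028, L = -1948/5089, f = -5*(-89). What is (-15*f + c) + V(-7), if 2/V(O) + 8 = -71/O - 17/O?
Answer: -1522868617/81424 ≈ -18703.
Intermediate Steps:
f = 445
L = -1948/5089 (L = -1948*1/5089 = -1948/5089 ≈ -0.38279)
V(O) = 2/(-8 - 88/O) (V(O) = 2/(-8 + (-71/O - 17/O)) = 2/(-8 - 88/O))
c = -61212440/5089 (c = -1948/5089 - 1*12028 = -1948/5089 - 12028 = -61212440/5089 ≈ -12028.)
(-15*f + c) + V(-7) = (-15*445 - 61212440/5089) - 1*(-7)/(44 + 4*(-7)) = (-6675 - 61212440/5089) - 1*(-7)/(44 - 28) = -95181515/5089 - 1*(-7)/16 = -95181515/5089 - 1*(-7)*1/16 = -95181515/5089 + 7/16 = -1522868617/81424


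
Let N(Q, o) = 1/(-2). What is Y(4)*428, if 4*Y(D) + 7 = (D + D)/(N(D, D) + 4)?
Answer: -3531/7 ≈ -504.43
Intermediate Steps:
N(Q, o) = -½
Y(D) = -7/4 + D/7 (Y(D) = -7/4 + ((D + D)/(-½ + 4))/4 = -7/4 + ((2*D)/(7/2))/4 = -7/4 + ((2*D)*(2/7))/4 = -7/4 + (4*D/7)/4 = -7/4 + D/7)
Y(4)*428 = (-7/4 + (⅐)*4)*428 = (-7/4 + 4/7)*428 = -33/28*428 = -3531/7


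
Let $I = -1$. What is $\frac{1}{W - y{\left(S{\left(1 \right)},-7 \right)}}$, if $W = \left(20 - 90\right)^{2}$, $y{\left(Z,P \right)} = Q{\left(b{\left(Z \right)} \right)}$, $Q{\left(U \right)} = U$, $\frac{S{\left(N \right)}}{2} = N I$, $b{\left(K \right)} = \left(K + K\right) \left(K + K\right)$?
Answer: $\frac{1}{4884} \approx 0.00020475$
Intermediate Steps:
$b{\left(K \right)} = 4 K^{2}$ ($b{\left(K \right)} = 2 K 2 K = 4 K^{2}$)
$S{\left(N \right)} = - 2 N$ ($S{\left(N \right)} = 2 N \left(-1\right) = 2 \left(- N\right) = - 2 N$)
$y{\left(Z,P \right)} = 4 Z^{2}$
$W = 4900$ ($W = \left(-70\right)^{2} = 4900$)
$\frac{1}{W - y{\left(S{\left(1 \right)},-7 \right)}} = \frac{1}{4900 - 4 \left(\left(-2\right) 1\right)^{2}} = \frac{1}{4900 - 4 \left(-2\right)^{2}} = \frac{1}{4900 - 4 \cdot 4} = \frac{1}{4900 - 16} = \frac{1}{4884}$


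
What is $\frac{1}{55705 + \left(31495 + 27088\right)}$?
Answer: $\frac{1}{114288} \approx 8.7498 \cdot 10^{-6}$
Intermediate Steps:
$\frac{1}{55705 + \left(31495 + 27088\right)} = \frac{1}{55705 + 58583} = \frac{1}{114288}$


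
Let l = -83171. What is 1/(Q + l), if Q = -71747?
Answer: -1/154918 ≈ -6.4550e-6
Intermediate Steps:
1/(Q + l) = 1/(-71747 - 83171) = 1/(-154918) = -1/154918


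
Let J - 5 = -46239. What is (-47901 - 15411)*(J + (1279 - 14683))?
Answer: 3775801056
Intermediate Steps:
J = -46234 (J = 5 - 46239 = -46234)
(-47901 - 15411)*(J + (1279 - 14683)) = (-47901 - 15411)*(-46234 + (1279 - 14683)) = -63312*(-46234 - 13404) = -63312*(-59638) = 3775801056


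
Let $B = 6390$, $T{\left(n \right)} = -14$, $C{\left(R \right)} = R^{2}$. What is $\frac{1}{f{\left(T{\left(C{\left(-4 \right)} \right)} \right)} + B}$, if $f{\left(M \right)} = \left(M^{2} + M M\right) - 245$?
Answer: $\frac{1}{6537} \approx 0.00015298$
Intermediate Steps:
$f{\left(M \right)} = -245 + 2 M^{2}$ ($f{\left(M \right)} = \left(M^{2} + M^{2}\right) - 245 = 2 M^{2} - 245 = -245 + 2 M^{2}$)
$\frac{1}{f{\left(T{\left(C{\left(-4 \right)} \right)} \right)} + B} = \frac{1}{\left(-245 + 2 \left(-14\right)^{2}\right) + 6390} = \frac{1}{\left(-245 + 2 \cdot 196\right) + 6390} = \frac{1}{\left(-245 + 392\right) + 6390} = \frac{1}{147 + 6390} = \frac{1}{6537}$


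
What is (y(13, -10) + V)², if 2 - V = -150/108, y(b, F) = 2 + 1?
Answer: 13225/324 ≈ 40.818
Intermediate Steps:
y(b, F) = 3
V = 61/18 (V = 2 - (-150)/108 = 2 - 1*(-25/18) = 2 + 25/18 = 61/18 ≈ 3.3889)
(y(13, -10) + V)² = (3 + 61/18)² = (115/18)² = 13225/324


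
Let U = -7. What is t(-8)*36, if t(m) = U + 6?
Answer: -36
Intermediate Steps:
t(m) = -1 (t(m) = -7 + 6 = -1)
t(-8)*36 = -1*36 = -36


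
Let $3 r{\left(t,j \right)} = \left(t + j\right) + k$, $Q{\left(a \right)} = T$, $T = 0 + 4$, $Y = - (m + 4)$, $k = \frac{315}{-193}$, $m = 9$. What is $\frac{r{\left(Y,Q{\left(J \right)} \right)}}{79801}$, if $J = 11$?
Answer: $- \frac{684}{15401593} \approx -4.4411 \cdot 10^{-5}$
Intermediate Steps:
$k = - \frac{315}{193}$ ($k = 315 \left(- \frac{1}{193}\right) = - \frac{315}{193} \approx -1.6321$)
$Y = -13$ ($Y = - (9 + 4) = \left(-1\right) 13 = -13$)
$T = 4$
$Q{\left(a \right)} = 4$
$r{\left(t,j \right)} = - \frac{105}{193} + \frac{j}{3} + \frac{t}{3}$ ($r{\left(t,j \right)} = \frac{\left(t + j\right) - \frac{315}{193}}{3} = \frac{\left(j + t\right) - \frac{315}{193}}{3} = \frac{- \frac{315}{193} + j + t}{3} = - \frac{105}{193} + \frac{j}{3} + \frac{t}{3}$)
$\frac{r{\left(Y,Q{\left(J \right)} \right)}}{79801} = \frac{- \frac{105}{193} + \frac{1}{3} \cdot 4 + \frac{1}{3} \left(-13\right)}{79801} = \left(- \frac{105}{193} + \frac{4}{3} - \frac{13}{3}\right) \frac{1}{79801} = \left(- \frac{684}{193}\right) \frac{1}{79801} = - \frac{684}{15401593}$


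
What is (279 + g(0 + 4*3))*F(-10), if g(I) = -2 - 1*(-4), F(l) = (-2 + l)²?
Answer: 40464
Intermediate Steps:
g(I) = 2 (g(I) = -2 + 4 = 2)
(279 + g(0 + 4*3))*F(-10) = (279 + 2)*(-2 - 10)² = 281*(-12)² = 281*144 = 40464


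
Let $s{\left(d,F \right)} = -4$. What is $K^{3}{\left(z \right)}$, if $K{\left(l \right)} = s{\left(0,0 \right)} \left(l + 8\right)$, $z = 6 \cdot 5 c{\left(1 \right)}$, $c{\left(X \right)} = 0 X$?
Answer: $-32768$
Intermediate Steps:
$c{\left(X \right)} = 0$
$z = 0$ ($z = 6 \cdot 5 \cdot 0 = 30 \cdot 0 = 0$)
$K{\left(l \right)} = -32 - 4 l$ ($K{\left(l \right)} = - 4 \left(l + 8\right) = - 4 \left(8 + l\right) = -32 - 4 l$)
$K^{3}{\left(z \right)} = \left(-32 - 0\right)^{3} = \left(-32 + 0\right)^{3} = \left(-32\right)^{3} = -32768$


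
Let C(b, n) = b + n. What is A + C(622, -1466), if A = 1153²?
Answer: 1328565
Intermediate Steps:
A = 1329409
A + C(622, -1466) = 1329409 + (622 - 1466) = 1329409 - 844 = 1328565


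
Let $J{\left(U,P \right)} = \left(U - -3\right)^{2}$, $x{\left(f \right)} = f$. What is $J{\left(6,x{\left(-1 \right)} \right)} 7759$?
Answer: $628479$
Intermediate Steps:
$J{\left(U,P \right)} = \left(3 + U\right)^{2}$ ($J{\left(U,P \right)} = \left(U + 3\right)^{2} = \left(3 + U\right)^{2}$)
$J{\left(6,x{\left(-1 \right)} \right)} 7759 = \left(3 + 6\right)^{2} \cdot 7759 = 9^{2} \cdot 7759 = 81 \cdot 7759 = 628479$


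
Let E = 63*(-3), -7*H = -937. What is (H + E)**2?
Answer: 148996/49 ≈ 3040.7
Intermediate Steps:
H = 937/7 (H = -1/7*(-937) = 937/7 ≈ 133.86)
E = -189
(H + E)**2 = (937/7 - 189)**2 = (-386/7)**2 = 148996/49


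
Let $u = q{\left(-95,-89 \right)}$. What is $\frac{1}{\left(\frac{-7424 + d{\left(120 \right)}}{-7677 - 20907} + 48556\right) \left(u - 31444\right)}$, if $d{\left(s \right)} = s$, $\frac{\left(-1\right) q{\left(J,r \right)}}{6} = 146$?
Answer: $- \frac{3573}{5607245312320} \approx -6.3721 \cdot 10^{-10}$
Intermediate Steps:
$q{\left(J,r \right)} = -876$ ($q{\left(J,r \right)} = \left(-6\right) 146 = -876$)
$u = -876$
$\frac{1}{\left(\frac{-7424 + d{\left(120 \right)}}{-7677 - 20907} + 48556\right) \left(u - 31444\right)} = \frac{1}{\left(\frac{-7424 + 120}{-7677 - 20907} + 48556\right) \left(-876 - 31444\right)} = \frac{1}{\left(- \frac{7304}{-28584} + 48556\right) \left(-32320\right)} = \frac{1}{\left(\left(-7304\right) \left(- \frac{1}{28584}\right) + 48556\right) \left(-32320\right)} = \frac{1}{\left(\frac{913}{3573} + 48556\right) \left(-32320\right)} = \frac{1}{\frac{173491501}{3573} \left(-32320\right)} = \frac{1}{- \frac{5607245312320}{3573}} = - \frac{3573}{5607245312320}$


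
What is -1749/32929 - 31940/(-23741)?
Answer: 1010229251/781767389 ≈ 1.2922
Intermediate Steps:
-1749/32929 - 31940/(-23741) = -1749*1/32929 - 31940*(-1/23741) = -1749/32929 + 31940/23741 = 1010229251/781767389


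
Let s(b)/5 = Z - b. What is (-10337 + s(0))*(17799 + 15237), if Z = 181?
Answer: -311595552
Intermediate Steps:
s(b) = 905 - 5*b (s(b) = 5*(181 - b) = 905 - 5*b)
(-10337 + s(0))*(17799 + 15237) = (-10337 + (905 - 5*0))*(17799 + 15237) = (-10337 + (905 + 0))*33036 = (-10337 + 905)*33036 = -9432*33036 = -311595552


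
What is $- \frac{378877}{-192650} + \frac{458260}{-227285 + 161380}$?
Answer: $- \frac{12662780063}{2539319650} \approx -4.9867$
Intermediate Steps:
$- \frac{378877}{-192650} + \frac{458260}{-227285 + 161380} = \left(-378877\right) \left(- \frac{1}{192650}\right) + \frac{458260}{-65905} = \frac{378877}{192650} + 458260 \left(- \frac{1}{65905}\right) = \frac{378877}{192650} - \frac{91652}{13181} = - \frac{12662780063}{2539319650}$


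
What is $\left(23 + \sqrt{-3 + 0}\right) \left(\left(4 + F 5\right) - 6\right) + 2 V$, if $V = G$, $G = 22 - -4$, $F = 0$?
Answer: $6 - 2 i \sqrt{3} \approx 6.0 - 3.4641 i$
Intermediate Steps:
$G = 26$ ($G = 22 + 4 = 26$)
$V = 26$
$\left(23 + \sqrt{-3 + 0}\right) \left(\left(4 + F 5\right) - 6\right) + 2 V = \left(23 + \sqrt{-3 + 0}\right) \left(\left(4 + 0 \cdot 5\right) - 6\right) + 2 \cdot 26 = \left(23 + \sqrt{-3}\right) \left(\left(4 + 0\right) - 6\right) + 52 = \left(23 + i \sqrt{3}\right) \left(4 - 6\right) + 52 = \left(23 + i \sqrt{3}\right) \left(-2\right) + 52 = \left(-46 - 2 i \sqrt{3}\right) + 52 = 6 - 2 i \sqrt{3}$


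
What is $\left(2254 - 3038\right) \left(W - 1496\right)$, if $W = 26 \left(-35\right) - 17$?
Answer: $1899632$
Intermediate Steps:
$W = -927$ ($W = -910 - 17 = -927$)
$\left(2254 - 3038\right) \left(W - 1496\right) = \left(2254 - 3038\right) \left(-927 - 1496\right) = \left(-784\right) \left(-2423\right) = 1899632$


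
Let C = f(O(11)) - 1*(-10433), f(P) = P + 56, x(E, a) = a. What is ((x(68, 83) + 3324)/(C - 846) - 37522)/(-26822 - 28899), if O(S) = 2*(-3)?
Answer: 361596107/536983277 ≈ 0.67338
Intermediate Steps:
O(S) = -6
f(P) = 56 + P
C = 10483 (C = (56 - 6) - 1*(-10433) = 50 + 10433 = 10483)
((x(68, 83) + 3324)/(C - 846) - 37522)/(-26822 - 28899) = ((83 + 3324)/(10483 - 846) - 37522)/(-26822 - 28899) = (3407/9637 - 37522)/(-55721) = (3407*(1/9637) - 37522)*(-1/55721) = (3407/9637 - 37522)*(-1/55721) = -361596107/9637*(-1/55721) = 361596107/536983277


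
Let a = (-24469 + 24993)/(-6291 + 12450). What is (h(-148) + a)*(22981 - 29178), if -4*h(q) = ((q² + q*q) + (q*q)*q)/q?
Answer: 206176631618/6159 ≈ 3.3476e+7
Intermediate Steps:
a = 524/6159 ≈ 0.085079
h(q) = -(q³ + 2*q²)/(4*q) (h(q) = -((q² + q*q) + (q*q)*q)/(4*q) = -((q² + q²) + q²*q)/(4*q) = -(2*q² + q³)/(4*q) = -(q³ + 2*q²)/(4*q))
(h(-148) + a)*(22981 - 29178) = (-¼*(-148)*(2 - 148) + 524/6159)*(22981 - 29178) = (-¼*(-148)*(-146) + 524/6159)*(-6197) = (-5402 + 524/6159)*(-6197) = -33270394/6159*(-6197) = 206176631618/6159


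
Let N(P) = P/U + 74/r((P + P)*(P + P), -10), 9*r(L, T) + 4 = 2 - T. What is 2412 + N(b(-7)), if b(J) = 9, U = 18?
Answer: 9983/4 ≈ 2495.8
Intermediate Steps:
r(L, T) = -2/9 - T/9 (r(L, T) = -4/9 + (2 - T)/9 = -4/9 + (2/9 - T/9) = -2/9 - T/9)
N(P) = 333/4 + P/18 (N(P) = P/18 + 74/(-2/9 - ⅑*(-10)) = P*(1/18) + 74/(-2/9 + 10/9) = P/18 + 74/(8/9) = P/18 + 74*(9/8) = P/18 + 333/4 = 333/4 + P/18)
2412 + N(b(-7)) = 2412 + (333/4 + (1/18)*9) = 2412 + (333/4 + ½) = 2412 + 335/4 = 9983/4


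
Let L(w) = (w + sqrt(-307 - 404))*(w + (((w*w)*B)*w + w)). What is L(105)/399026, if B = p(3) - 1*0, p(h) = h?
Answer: 364673925/399026 + 10419255*I*sqrt(79)/399026 ≈ 913.91 + 232.09*I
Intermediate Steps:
B = 3 (B = 3 - 1*0 = 3 + 0 = 3)
L(w) = (w + 3*I*sqrt(79))*(2*w + 3*w**3) (L(w) = (w + sqrt(-307 - 404))*(w + (((w*w)*3)*w + w)) = (w + sqrt(-711))*(w + ((w**2*3)*w + w)) = (w + 3*I*sqrt(79))*(w + ((3*w**2)*w + w)) = (w + 3*I*sqrt(79))*(w + (3*w**3 + w)) = (w + 3*I*sqrt(79))*(w + (w + 3*w**3)) = (w + 3*I*sqrt(79))*(2*w + 3*w**3))
L(105)/399026 = (105*(2*105 + 3*105**3 + 6*I*sqrt(79) + 9*I*sqrt(79)*105**2))/399026 = (105*(210 + 3*1157625 + 6*I*sqrt(79) + 9*I*sqrt(79)*11025))*(1/399026) = (105*(210 + 3472875 + 6*I*sqrt(79) + 99225*I*sqrt(79)))*(1/399026) = (105*(3473085 + 99231*I*sqrt(79)))*(1/399026) = (364673925 + 10419255*I*sqrt(79))*(1/399026) = 364673925/399026 + 10419255*I*sqrt(79)/399026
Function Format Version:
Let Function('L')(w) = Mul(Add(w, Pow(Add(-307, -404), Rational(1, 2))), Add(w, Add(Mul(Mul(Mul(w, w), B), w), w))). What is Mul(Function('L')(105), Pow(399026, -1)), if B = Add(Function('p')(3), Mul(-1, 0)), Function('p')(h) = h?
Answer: Add(Rational(364673925, 399026), Mul(Rational(10419255, 399026), I, Pow(79, Rational(1, 2)))) ≈ Add(913.91, Mul(232.09, I))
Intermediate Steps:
B = 3 (B = Add(3, Mul(-1, 0)) = Add(3, 0) = 3)
Function('L')(w) = Mul(Add(w, Mul(3, I, Pow(79, Rational(1, 2)))), Add(Mul(2, w), Mul(3, Pow(w, 3)))) (Function('L')(w) = Mul(Add(w, Pow(Add(-307, -404), Rational(1, 2))), Add(w, Add(Mul(Mul(Mul(w, w), 3), w), w))) = Mul(Add(w, Pow(-711, Rational(1, 2))), Add(w, Add(Mul(Mul(Pow(w, 2), 3), w), w))) = Mul(Add(w, Mul(3, I, Pow(79, Rational(1, 2)))), Add(w, Add(Mul(Mul(3, Pow(w, 2)), w), w))) = Mul(Add(w, Mul(3, I, Pow(79, Rational(1, 2)))), Add(w, Add(Mul(3, Pow(w, 3)), w))) = Mul(Add(w, Mul(3, I, Pow(79, Rational(1, 2)))), Add(w, Add(w, Mul(3, Pow(w, 3))))) = Mul(Add(w, Mul(3, I, Pow(79, Rational(1, 2)))), Add(Mul(2, w), Mul(3, Pow(w, 3)))))
Mul(Function('L')(105), Pow(399026, -1)) = Mul(Mul(105, Add(Mul(2, 105), Mul(3, Pow(105, 3)), Mul(6, I, Pow(79, Rational(1, 2))), Mul(9, I, Pow(79, Rational(1, 2)), Pow(105, 2)))), Pow(399026, -1)) = Mul(Mul(105, Add(210, Mul(3, 1157625), Mul(6, I, Pow(79, Rational(1, 2))), Mul(9, I, Pow(79, Rational(1, 2)), 11025))), Rational(1, 399026)) = Mul(Mul(105, Add(210, 3472875, Mul(6, I, Pow(79, Rational(1, 2))), Mul(99225, I, Pow(79, Rational(1, 2))))), Rational(1, 399026)) = Mul(Mul(105, Add(3473085, Mul(99231, I, Pow(79, Rational(1, 2))))), Rational(1, 399026)) = Mul(Add(364673925, Mul(10419255, I, Pow(79, Rational(1, 2)))), Rational(1, 399026)) = Add(Rational(364673925, 399026), Mul(Rational(10419255, 399026), I, Pow(79, Rational(1, 2))))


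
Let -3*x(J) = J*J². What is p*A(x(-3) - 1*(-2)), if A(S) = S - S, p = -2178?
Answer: 0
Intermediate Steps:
x(J) = -J³/3 (x(J) = -J*J²/3 = -J³/3)
A(S) = 0
p*A(x(-3) - 1*(-2)) = -2178*0 = 0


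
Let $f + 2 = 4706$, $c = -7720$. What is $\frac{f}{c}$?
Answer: $- \frac{588}{965} \approx -0.60933$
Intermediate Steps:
$f = 4704$ ($f = -2 + 4706 = 4704$)
$\frac{f}{c} = \frac{4704}{-7720} = 4704 \left(- \frac{1}{7720}\right) = - \frac{588}{965}$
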